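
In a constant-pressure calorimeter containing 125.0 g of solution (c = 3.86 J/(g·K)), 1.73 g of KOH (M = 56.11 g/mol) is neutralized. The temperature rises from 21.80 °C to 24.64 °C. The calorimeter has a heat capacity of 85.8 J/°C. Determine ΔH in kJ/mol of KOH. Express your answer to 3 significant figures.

|ΔT| = |24.64 − 21.80| = 2.84 °C
|q_surr| = (125.0 × 3.86 + 85.8) × 2.84 = 568.3 × 2.84 = 1614.0 J
n(KOH) = 1.73 / 56.11 = 0.030832 mol
Temperature rose, so q_rxn = −|q_surr| = -1.6140 kJ
ΔH = q_rxn / n = -52.348 kJ/mol

ΔH = -52.3 kJ/mol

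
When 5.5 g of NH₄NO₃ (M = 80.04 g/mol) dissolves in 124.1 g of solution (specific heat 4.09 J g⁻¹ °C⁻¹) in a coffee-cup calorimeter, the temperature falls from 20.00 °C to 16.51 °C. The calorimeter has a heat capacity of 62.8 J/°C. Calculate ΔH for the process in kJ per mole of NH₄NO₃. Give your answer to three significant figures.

|ΔT| = |16.51 − 20.00| = 3.49 °C
|q_surr| = (124.1 × 4.09 + 62.8) × 3.49 = 570.369 × 3.49 = 1991 J
n(NH₄NO₃) = 5.5 / 80.04 = 0.06872 mol
Temperature fell, so q_rxn = +|q_surr| = 1.991 kJ
ΔH = q_rxn / n = 28.97 kJ/mol

ΔH = 29.0 kJ/mol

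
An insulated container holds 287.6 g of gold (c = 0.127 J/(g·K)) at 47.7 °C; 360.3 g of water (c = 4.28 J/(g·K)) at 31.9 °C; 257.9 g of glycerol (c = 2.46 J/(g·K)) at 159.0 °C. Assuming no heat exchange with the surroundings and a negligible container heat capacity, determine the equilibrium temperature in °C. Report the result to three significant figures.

T_f = 68.6 °C

Σ mᵢcᵢ(T − Tᵢ) = 0  ⇒  T = Σ mᵢcᵢTᵢ / Σ mᵢcᵢ
Σ mᵢcᵢ = 287.6×0.127 + 360.3×4.28 + 257.9×2.46 = 2213.0432
Σ mᵢcᵢTᵢ = 36.5252×47.7 + 1542.084×31.9 + 634.434×159.0 = 151810
T = 151810 / 2213.0432 = 68.60 °C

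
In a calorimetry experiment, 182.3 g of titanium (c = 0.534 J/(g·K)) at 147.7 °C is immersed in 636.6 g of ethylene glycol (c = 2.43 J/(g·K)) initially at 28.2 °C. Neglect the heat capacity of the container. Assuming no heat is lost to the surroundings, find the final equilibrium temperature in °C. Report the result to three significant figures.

T_f = 35.3 °C

Heat lost by titanium = heat gained by ethylene glycol.
(182.3)(0.534)(147.7 − T) = (636.6)(2.43)(T − 28.2)
97.3482 (147.7 − T) = 1546.938 (T − 28.2)
14378 − 97.3482 T = 1546.938 T − 43624
58002 = 1644.2862 T
T = 35.27 °C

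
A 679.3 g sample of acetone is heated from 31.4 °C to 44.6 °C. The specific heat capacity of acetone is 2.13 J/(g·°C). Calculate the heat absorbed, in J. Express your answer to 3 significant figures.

q = m c ΔT = 679.3 × 2.13 × (44.6 − 31.4)
q = 679.3 × 2.13 × 13.2 = 19100 J

q = 19100 J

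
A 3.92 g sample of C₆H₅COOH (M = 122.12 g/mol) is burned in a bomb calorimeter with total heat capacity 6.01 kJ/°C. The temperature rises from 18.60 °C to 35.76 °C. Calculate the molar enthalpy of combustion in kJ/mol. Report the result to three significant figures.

ΔT = 35.76 − 18.60 = 17.16 °C
q_cal = C_cal × ΔT = 6.01 × 17.16 = 103.1316 kJ
n = 3.92 / 122.12 = 0.03210 mol
q_rxn = −q_cal = -103.1316 kJ
ΔH = -103.1316 / 0.03210 = -3213 kJ/mol

ΔH = -3210 kJ/mol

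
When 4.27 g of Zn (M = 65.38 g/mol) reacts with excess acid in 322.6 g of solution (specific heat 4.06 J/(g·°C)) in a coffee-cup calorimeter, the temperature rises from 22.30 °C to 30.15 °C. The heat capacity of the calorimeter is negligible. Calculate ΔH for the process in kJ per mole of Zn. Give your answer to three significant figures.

ΔH = -157 kJ/mol

|ΔT| = |30.15 − 22.30| = 7.85 °C
|q_surr| = (322.6 × 4.06) × 7.85 = 1309.756 × 7.85 = 10280 J
n(Zn) = 4.27 / 65.38 = 0.06531 mol
Temperature rose, so q_rxn = −|q_surr| = -10.28 kJ
ΔH = q_rxn / n = -157.4 kJ/mol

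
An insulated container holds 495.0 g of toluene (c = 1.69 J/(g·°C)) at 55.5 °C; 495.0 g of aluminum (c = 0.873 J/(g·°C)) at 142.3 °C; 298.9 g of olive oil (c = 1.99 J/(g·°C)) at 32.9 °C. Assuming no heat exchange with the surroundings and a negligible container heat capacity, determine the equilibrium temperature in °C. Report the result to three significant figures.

T_f = 68.4 °C

Σ mᵢcᵢ(T − Tᵢ) = 0  ⇒  T = Σ mᵢcᵢTᵢ / Σ mᵢcᵢ
Σ mᵢcᵢ = 495.0×1.69 + 495.0×0.873 + 298.9×1.99 = 1863.496
Σ mᵢcᵢTᵢ = 836.55×55.5 + 432.135×142.3 + 594.811×32.9 = 127490
T = 127490 / 1863.496 = 68.41 °C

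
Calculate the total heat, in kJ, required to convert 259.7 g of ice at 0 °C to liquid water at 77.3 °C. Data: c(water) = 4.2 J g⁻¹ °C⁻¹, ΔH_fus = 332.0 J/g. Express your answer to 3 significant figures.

q1 (melt at 0 °C): 259.7 × 332.0 = 86220 J
q2 (heat water 0.0→77.3 °C): 259.7 × 4.2 × 77.3 = 84314 J
Total: 86220 + 84314 = 170534 J = 171 kJ

q = 171 kJ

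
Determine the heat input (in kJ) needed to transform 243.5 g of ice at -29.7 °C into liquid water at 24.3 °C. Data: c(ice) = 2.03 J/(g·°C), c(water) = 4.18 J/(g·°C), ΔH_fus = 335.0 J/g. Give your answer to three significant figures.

q = 121 kJ

q1 (heat ice -29.7→0.0 °C): 243.5 × 2.03 × 29.7 = 14681 J
q2 (melt at 0 °C): 243.5 × 335.0 = 81573 J
q3 (heat water 0.0→24.3 °C): 243.5 × 4.18 × 24.3 = 24733 J
Total: 14681 + 81573 + 24733 = 120987 J = 121 kJ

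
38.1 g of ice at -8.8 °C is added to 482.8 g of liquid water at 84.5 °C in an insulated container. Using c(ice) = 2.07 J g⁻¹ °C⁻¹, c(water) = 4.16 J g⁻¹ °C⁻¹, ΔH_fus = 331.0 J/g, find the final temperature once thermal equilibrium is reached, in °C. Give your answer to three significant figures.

Heat to bring ice to 0 °C and melt it: q₁ = 38.1×2.07×8.8 + 38.1×331.0 = 13305 J
Heat the water can supply cooling to 0 °C: 482.8×4.16×84.5 = 169714 J > q₁, so all ice melts.
Energy balance: 482.8×4.16×(84.5 − T) = 13305 + 38.1×4.16×(T − 0)
2008.448(84.5 − T) = 13305 + 158.496 T
169714 − 13305 = 2166.944 T
T = 156409 / 2166.944 = 72.18 °C

T_f = 72.2 °C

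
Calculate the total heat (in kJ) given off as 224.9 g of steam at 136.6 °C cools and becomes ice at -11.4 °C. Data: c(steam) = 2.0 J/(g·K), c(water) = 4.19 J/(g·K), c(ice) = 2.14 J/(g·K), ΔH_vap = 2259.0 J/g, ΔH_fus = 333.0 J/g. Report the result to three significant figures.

q = 699 kJ

q1 (cool steam 136.6→100 °C): 224.9 × 2.0 × 36.6 = 16463 J
q2 (condense at 100 °C): 224.9 × 2259.0 = 508049 J
q3 (cool water 100→0 °C): 224.9 × 4.19 × 100.0 = 94233 J
q4 (freeze at 0 °C): 224.9 × 333.0 = 74892 J
q5 (cool ice 0→-11.4 °C): 224.9 × 2.14 × 11.4 = 5487 J
Total: 16463 + 508049 + 94233 + 74892 + 5487 = 699124 J = 699 kJ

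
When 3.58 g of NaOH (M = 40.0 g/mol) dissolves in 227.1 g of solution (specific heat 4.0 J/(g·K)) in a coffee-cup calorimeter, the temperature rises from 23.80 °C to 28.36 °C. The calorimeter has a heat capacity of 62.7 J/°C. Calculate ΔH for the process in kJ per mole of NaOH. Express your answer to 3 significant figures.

|ΔT| = |28.36 − 23.80| = 4.56 °C
|q_surr| = (227.1 × 4.0 + 62.7) × 4.56 = 971.1 × 4.56 = 4428 J
n(NaOH) = 3.58 / 40.0 = 0.08950 mol
Temperature rose, so q_rxn = −|q_surr| = -4.428 kJ
ΔH = q_rxn / n = -49.47 kJ/mol

ΔH = -49.5 kJ/mol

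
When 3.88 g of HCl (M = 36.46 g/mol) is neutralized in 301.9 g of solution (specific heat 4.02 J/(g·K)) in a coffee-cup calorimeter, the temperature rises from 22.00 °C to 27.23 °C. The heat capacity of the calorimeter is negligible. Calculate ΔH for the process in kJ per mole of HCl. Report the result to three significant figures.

ΔH = -59.6 kJ/mol

|ΔT| = |27.23 − 22.00| = 5.23 °C
|q_surr| = (301.9 × 4.02) × 5.23 = 1213.638 × 5.23 = 6347.3 J
n(HCl) = 3.88 / 36.46 = 0.10642 mol
Temperature rose, so q_rxn = −|q_surr| = -6.3473 kJ
ΔH = q_rxn / n = -59.64 kJ/mol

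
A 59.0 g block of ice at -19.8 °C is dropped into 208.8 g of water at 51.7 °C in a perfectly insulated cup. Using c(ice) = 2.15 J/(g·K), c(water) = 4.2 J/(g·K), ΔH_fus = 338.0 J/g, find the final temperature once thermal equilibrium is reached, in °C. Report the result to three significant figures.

T_f = 20.3 °C

Heat to bring ice to 0 °C and melt it: q₁ = 59.0×2.15×19.8 + 59.0×338.0 = 22454 J
Heat the water can supply cooling to 0 °C: 208.8×4.2×51.7 = 45338.8 J > q₁, so all ice melts.
Energy balance: 208.8×4.2×(51.7 − T) = 22454 + 59.0×4.2×(T − 0)
876.96(51.7 − T) = 22454 + 247.8 T
45338.8 − 22454 = 1124.76 T
T = 22884.8 / 1124.76 = 20.346 °C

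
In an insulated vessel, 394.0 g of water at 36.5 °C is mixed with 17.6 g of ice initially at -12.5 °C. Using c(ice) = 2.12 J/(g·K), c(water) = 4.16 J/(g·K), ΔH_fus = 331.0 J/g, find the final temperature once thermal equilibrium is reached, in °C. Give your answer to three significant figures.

Heat to bring ice to 0 °C and melt it: q₁ = 17.6×2.12×12.5 + 17.6×331.0 = 6292.0 J
Heat the water can supply cooling to 0 °C: 394.0×4.16×36.5 = 59825.0 J > q₁, so all ice melts.
Energy balance: 394.0×4.16×(36.5 − T) = 6292.0 + 17.6×4.16×(T − 0)
1639.04(36.5 − T) = 6292.0 + 73.216 T
59825.0 − 6292.0 = 1712.256 T
T = 53533.0 / 1712.256 = 31.26 °C

T_f = 31.3 °C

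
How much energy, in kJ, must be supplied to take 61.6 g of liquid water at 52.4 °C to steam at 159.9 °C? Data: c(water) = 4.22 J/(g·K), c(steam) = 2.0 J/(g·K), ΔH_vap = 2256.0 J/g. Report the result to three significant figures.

q1 (heat water 52.4→100.0 °C): 61.6 × 4.22 × 47.6 = 12374 J
q2 (vaporize at 100 °C): 61.6 × 2256.0 = 138970 J
q3 (heat steam 100.0→159.9 °C): 61.6 × 2.0 × 59.9 = 7380 J
Total: 12374 + 138970 + 7380 = 158724 J = 159 kJ

q = 159 kJ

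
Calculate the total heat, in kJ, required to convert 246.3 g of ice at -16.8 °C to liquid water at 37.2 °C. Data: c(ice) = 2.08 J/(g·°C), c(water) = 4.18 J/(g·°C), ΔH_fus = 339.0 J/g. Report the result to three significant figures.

q = 130 kJ

q1 (heat ice -16.8→0.0 °C): 246.3 × 2.08 × 16.8 = 8607 J
q2 (melt at 0 °C): 246.3 × 339.0 = 83496 J
q3 (heat water 0.0→37.2 °C): 246.3 × 4.18 × 37.2 = 38299 J
Total: 8607 + 83496 + 38299 = 130402 J = 130 kJ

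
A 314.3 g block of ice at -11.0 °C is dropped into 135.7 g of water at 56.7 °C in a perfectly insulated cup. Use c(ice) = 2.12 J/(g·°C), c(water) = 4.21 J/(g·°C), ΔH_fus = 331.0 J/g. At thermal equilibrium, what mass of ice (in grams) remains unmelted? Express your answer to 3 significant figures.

Heat to warm all ice to 0 °C: 314.3×2.12×11.0 = 7329.5 J
Heat released by water cooling to 0 °C: 135.7×4.21×56.7 = 32393 J
32393 J < 7329.5 + 314.3×331.0 = 111362.8 J, so not all ice melts; final T = 0 °C.
Heat left for melting: 32393 − 7329.5 = 25063.5 J
Mass melted = 25063.5 / 331.0 = 75.72 g
Ice remaining = 314.3 − 75.72 = 238.58 g

m_ice remaining = 239 g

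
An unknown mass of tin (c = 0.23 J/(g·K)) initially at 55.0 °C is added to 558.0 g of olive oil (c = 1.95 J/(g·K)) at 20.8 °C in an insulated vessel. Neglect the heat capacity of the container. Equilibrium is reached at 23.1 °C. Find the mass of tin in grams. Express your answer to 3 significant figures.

m = 341 g

q_gained = (558.0 × 1.95) × (23.1 − 20.8) = 2503 J
q_lost = m × 0.23 × (55.0 − 23.1) = 7.337 m
m = 2503 / 7.337 = 341 g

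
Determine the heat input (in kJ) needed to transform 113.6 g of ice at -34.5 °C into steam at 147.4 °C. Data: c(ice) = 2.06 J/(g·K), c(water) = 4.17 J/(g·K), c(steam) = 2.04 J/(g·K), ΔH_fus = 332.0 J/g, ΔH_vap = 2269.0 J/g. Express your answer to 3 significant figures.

q1 (heat ice -34.5→0.0 °C): 113.6 × 2.06 × 34.5 = 8074 J
q2 (melt at 0 °C): 113.6 × 332.0 = 37715 J
q3 (heat water 0.0→100.0 °C): 113.6 × 4.17 × 100.0 = 47371 J
q4 (vaporize at 100 °C): 113.6 × 2269.0 = 257758 J
q5 (heat steam 100.0→147.4 °C): 113.6 × 2.04 × 47.4 = 10985 J
Total: 8074 + 37715 + 47371 + 257758 + 10985 = 361903 J = 362 kJ

q = 362 kJ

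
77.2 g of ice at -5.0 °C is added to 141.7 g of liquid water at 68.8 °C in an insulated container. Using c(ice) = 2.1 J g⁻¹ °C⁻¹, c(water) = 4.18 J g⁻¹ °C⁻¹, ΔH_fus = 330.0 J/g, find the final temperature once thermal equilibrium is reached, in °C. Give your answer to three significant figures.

T_f = 15.8 °C

Heat to bring ice to 0 °C and melt it: q₁ = 77.2×2.1×5.0 + 77.2×330.0 = 26287 J
Heat the water can supply cooling to 0 °C: 141.7×4.18×68.8 = 40750.7 J > q₁, so all ice melts.
Energy balance: 141.7×4.18×(68.8 − T) = 26287 + 77.2×4.18×(T − 0)
592.306(68.8 − T) = 26287 + 322.696 T
40750.7 − 26287 = 915.002 T
T = 14463.7 / 915.002 = 15.81 °C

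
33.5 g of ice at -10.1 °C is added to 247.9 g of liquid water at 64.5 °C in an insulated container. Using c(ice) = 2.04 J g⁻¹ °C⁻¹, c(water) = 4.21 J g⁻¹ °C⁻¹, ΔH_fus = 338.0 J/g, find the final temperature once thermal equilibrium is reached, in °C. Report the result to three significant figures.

Heat to bring ice to 0 °C and melt it: q₁ = 33.5×2.04×10.1 + 33.5×338.0 = 12013 J
Heat the water can supply cooling to 0 °C: 247.9×4.21×64.5 = 67316.0 J > q₁, so all ice melts.
Energy balance: 247.9×4.21×(64.5 − T) = 12013 + 33.5×4.21×(T − 0)
1043.659(64.5 − T) = 12013 + 141.035 T
67316.0 − 12013 = 1184.694 T
T = 55303.0 / 1184.694 = 46.68 °C

T_f = 46.7 °C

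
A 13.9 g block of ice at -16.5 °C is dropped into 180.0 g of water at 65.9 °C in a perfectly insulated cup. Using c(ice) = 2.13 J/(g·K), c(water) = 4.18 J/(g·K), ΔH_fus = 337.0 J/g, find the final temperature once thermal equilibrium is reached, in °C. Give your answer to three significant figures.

Heat to bring ice to 0 °C and melt it: q₁ = 13.9×2.13×16.5 + 13.9×337.0 = 5172.8 J
Heat the water can supply cooling to 0 °C: 180.0×4.18×65.9 = 49583.2 J > q₁, so all ice melts.
Energy balance: 180.0×4.18×(65.9 − T) = 5172.8 + 13.9×4.18×(T − 0)
752.4(65.9 − T) = 5172.8 + 58.102 T
49583.2 − 5172.8 = 810.502 T
T = 44410.4 / 810.502 = 54.79 °C

T_f = 54.8 °C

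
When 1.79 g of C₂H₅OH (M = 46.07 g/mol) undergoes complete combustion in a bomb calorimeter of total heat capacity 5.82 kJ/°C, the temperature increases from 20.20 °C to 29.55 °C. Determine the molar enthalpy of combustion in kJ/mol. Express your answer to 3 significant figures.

ΔH = -1400 kJ/mol

ΔT = 29.55 − 20.20 = 9.35 °C
q_cal = C_cal × ΔT = 5.82 × 9.35 = 54.417 kJ
n = 1.79 / 46.07 = 0.03885 mol
q_rxn = −q_cal = -54.417 kJ
ΔH = -54.417 / 0.03885 = -1401 kJ/mol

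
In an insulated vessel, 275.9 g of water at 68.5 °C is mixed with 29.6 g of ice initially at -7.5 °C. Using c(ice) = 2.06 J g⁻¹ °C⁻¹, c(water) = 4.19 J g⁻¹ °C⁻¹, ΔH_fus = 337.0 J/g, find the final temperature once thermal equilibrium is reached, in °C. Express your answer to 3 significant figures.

T_f = 53.7 °C

Heat to bring ice to 0 °C and melt it: q₁ = 29.6×2.06×7.5 + 29.6×337.0 = 10433 J
Heat the water can supply cooling to 0 °C: 275.9×4.19×68.5 = 79187.4 J > q₁, so all ice melts.
Energy balance: 275.9×4.19×(68.5 − T) = 10433 + 29.6×4.19×(T − 0)
1156.021(68.5 − T) = 10433 + 124.024 T
79187.4 − 10433 = 1280.045 T
T = 68754.4 / 1280.045 = 53.71 °C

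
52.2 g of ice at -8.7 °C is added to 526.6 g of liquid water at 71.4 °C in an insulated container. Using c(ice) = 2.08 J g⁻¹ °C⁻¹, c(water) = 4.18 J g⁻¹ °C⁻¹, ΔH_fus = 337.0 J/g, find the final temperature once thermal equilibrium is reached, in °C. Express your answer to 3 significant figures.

T_f = 57.3 °C

Heat to bring ice to 0 °C and melt it: q₁ = 52.2×2.08×8.7 + 52.2×337.0 = 18536 J
Heat the water can supply cooling to 0 °C: 526.6×4.18×71.4 = 157165 J > q₁, so all ice melts.
Energy balance: 526.6×4.18×(71.4 − T) = 18536 + 52.2×4.18×(T − 0)
2201.188(71.4 − T) = 18536 + 218.196 T
157165 − 18536 = 2419.384 T
T = 138629 / 2419.384 = 57.30 °C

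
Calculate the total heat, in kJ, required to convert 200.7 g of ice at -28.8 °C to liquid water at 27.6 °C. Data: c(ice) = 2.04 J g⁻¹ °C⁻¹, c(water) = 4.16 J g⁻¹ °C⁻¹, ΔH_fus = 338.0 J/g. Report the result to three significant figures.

q1 (heat ice -28.8→0.0 °C): 200.7 × 2.04 × 28.8 = 11792 J
q2 (melt at 0 °C): 200.7 × 338.0 = 67837 J
q3 (heat water 0.0→27.6 °C): 200.7 × 4.16 × 27.6 = 23044 J
Total: 11792 + 67837 + 23044 = 102673 J = 103 kJ

q = 103 kJ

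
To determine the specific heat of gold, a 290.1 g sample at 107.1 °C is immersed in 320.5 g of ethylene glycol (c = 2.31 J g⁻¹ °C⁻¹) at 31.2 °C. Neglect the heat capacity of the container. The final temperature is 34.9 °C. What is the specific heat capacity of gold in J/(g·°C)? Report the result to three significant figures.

c = 0.131 J/(g·°C)

q_gained = (320.5 × 2.31) × (34.9 − 31.2) = 2739 J
q_lost = 290.1 × c × (107.1 − 34.9) = 20945.22 c
Set equal: c = 2739 / 20945.22 = 0.131 J/(g·°C)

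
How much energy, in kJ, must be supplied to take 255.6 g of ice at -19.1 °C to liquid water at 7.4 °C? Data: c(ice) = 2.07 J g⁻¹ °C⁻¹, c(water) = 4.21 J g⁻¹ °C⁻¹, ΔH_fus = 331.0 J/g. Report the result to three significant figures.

q1 (heat ice -19.1→0.0 °C): 255.6 × 2.07 × 19.1 = 10106 J
q2 (melt at 0 °C): 255.6 × 331.0 = 84604 J
q3 (heat water 0.0→7.4 °C): 255.6 × 4.21 × 7.4 = 7963 J
Total: 10106 + 84604 + 7963 = 102673 J = 103 kJ

q = 103 kJ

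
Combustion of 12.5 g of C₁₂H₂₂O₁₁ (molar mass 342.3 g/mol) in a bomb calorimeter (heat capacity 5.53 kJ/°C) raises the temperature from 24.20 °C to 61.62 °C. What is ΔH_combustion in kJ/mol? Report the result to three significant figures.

ΔT = 61.62 − 24.20 = 37.42 °C
q_cal = C_cal × ΔT = 5.53 × 37.42 = 206.9326 kJ
n = 12.5 / 342.3 = 0.03652 mol
q_rxn = −q_cal = -206.9326 kJ
ΔH = -206.9326 / 0.03652 = -5666 kJ/mol

ΔH = -5670 kJ/mol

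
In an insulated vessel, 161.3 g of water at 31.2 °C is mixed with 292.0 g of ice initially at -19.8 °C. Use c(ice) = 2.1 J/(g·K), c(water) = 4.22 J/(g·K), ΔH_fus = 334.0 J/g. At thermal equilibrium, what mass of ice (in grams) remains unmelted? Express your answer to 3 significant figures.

m_ice remaining = 265 g

Heat to warm all ice to 0 °C: 292.0×2.1×19.8 = 12141 J
Heat released by water cooling to 0 °C: 161.3×4.22×31.2 = 21237 J
21237 J < 12141 + 292.0×334.0 = 109669 J, so not all ice melts; final T = 0 °C.
Heat left for melting: 21237 − 12141 = 9096 J
Mass melted = 9096 / 334.0 = 27.23 g
Ice remaining = 292.0 − 27.23 = 264.77 g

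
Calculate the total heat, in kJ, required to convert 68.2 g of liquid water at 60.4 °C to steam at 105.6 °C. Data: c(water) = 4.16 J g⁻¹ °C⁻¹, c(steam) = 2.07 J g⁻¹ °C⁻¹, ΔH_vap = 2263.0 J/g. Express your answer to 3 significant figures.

q = 166 kJ

q1 (heat water 60.4→100.0 °C): 68.2 × 4.16 × 39.6 = 11235 J
q2 (vaporize at 100 °C): 68.2 × 2263.0 = 154337 J
q3 (heat steam 100.0→105.6 °C): 68.2 × 2.07 × 5.6 = 791 J
Total: 11235 + 154337 + 791 = 166363 J = 166 kJ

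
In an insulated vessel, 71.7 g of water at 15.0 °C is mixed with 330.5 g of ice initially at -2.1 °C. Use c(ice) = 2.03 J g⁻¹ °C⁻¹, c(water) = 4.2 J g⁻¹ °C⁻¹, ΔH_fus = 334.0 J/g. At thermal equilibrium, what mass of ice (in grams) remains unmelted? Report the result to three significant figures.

m_ice remaining = 321 g

Heat to warm all ice to 0 °C: 330.5×2.03×2.1 = 1408.9 J
Heat released by water cooling to 0 °C: 71.7×4.2×15.0 = 4517.1 J
4517.1 J < 1408.9 + 330.5×334.0 = 111795.9 J, so not all ice melts; final T = 0 °C.
Heat left for melting: 4517.1 − 1408.9 = 3108.2 J
Mass melted = 3108.2 / 334.0 = 9.306 g
Ice remaining = 330.5 − 9.306 = 321.194 g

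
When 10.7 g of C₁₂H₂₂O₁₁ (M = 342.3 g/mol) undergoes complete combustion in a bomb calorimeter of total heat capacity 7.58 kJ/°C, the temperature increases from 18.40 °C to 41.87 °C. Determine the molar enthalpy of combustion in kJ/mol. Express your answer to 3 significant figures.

ΔH = -5690 kJ/mol

ΔT = 41.87 − 18.40 = 23.47 °C
q_cal = C_cal × ΔT = 7.58 × 23.47 = 177.9026 kJ
n = 10.7 / 342.3 = 0.03126 mol
q_rxn = −q_cal = -177.9026 kJ
ΔH = -177.9026 / 0.03126 = -5691 kJ/mol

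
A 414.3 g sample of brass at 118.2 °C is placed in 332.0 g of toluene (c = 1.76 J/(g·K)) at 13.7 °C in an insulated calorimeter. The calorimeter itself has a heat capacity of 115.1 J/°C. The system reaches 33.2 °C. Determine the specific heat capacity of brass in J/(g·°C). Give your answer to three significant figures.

q_gained = (332.0 × 1.76 + 115.1) × (33.2 − 13.7) = 13640 J
q_lost = 414.3 × c × (118.2 − 33.2) = 35215.5 c
Set equal: c = 13640 / 35215.5 = 0.387 J/(g·°C)

c = 0.387 J/(g·°C)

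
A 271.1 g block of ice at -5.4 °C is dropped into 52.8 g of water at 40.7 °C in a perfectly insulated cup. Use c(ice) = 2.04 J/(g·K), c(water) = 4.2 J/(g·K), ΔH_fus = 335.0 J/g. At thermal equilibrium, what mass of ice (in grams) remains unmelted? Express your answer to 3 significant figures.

Heat to warm all ice to 0 °C: 271.1×2.04×5.4 = 2986.4 J
Heat released by water cooling to 0 °C: 52.8×4.2×40.7 = 9025.6 J
9025.6 J < 2986.4 + 271.1×335.0 = 93804.9 J, so not all ice melts; final T = 0 °C.
Heat left for melting: 9025.6 − 2986.4 = 6039.2 J
Mass melted = 6039.2 / 335.0 = 18.03 g
Ice remaining = 271.1 − 18.03 = 253.07 g

m_ice remaining = 253 g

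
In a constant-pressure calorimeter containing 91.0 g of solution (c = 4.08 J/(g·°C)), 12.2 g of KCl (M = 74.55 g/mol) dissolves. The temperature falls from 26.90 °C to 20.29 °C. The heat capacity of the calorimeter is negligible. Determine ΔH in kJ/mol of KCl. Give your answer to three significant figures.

ΔH = 15.0 kJ/mol

|ΔT| = |20.29 − 26.90| = 6.61 °C
|q_surr| = (91.0 × 4.08) × 6.61 = 371.28 × 6.61 = 2454 J
n(KCl) = 12.2 / 74.55 = 0.1636 mol
Temperature fell, so q_rxn = +|q_surr| = 2.454 kJ
ΔH = q_rxn / n = 15.00 kJ/mol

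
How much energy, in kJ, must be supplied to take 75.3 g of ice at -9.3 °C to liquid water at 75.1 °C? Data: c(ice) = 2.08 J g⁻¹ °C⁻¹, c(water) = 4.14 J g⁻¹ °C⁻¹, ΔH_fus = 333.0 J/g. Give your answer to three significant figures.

q1 (heat ice -9.3→0.0 °C): 75.3 × 2.08 × 9.3 = 1457 J
q2 (melt at 0 °C): 75.3 × 333.0 = 25075 J
q3 (heat water 0.0→75.1 °C): 75.3 × 4.14 × 75.1 = 23412 J
Total: 1457 + 25075 + 23412 = 49944 J = 49.9 kJ

q = 49.9 kJ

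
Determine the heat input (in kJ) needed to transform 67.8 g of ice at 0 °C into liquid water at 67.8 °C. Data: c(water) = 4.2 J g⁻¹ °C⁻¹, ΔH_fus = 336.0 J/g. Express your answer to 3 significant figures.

q = 42.1 kJ

q1 (melt at 0 °C): 67.8 × 336.0 = 22781 J
q2 (heat water 0.0→67.8 °C): 67.8 × 4.2 × 67.8 = 19307 J
Total: 22781 + 19307 = 42088 J = 42.1 kJ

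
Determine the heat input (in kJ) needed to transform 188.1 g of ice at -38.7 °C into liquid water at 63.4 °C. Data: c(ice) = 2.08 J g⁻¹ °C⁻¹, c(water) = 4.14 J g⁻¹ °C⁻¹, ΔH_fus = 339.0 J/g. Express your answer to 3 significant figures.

q1 (heat ice -38.7→0.0 °C): 188.1 × 2.08 × 38.7 = 15141 J
q2 (melt at 0 °C): 188.1 × 339.0 = 63766 J
q3 (heat water 0.0→63.4 °C): 188.1 × 4.14 × 63.4 = 49372 J
Total: 15141 + 63766 + 49372 = 128279 J = 128 kJ

q = 128 kJ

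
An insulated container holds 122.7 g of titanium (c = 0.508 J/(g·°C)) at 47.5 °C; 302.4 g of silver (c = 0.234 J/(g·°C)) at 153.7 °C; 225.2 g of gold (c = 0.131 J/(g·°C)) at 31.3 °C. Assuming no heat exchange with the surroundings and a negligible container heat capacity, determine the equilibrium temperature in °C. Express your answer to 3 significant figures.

Σ mᵢcᵢ(T − Tᵢ) = 0  ⇒  T = Σ mᵢcᵢTᵢ / Σ mᵢcᵢ
Σ mᵢcᵢ = 122.7×0.508 + 302.4×0.234 + 225.2×0.131 = 162.5944
Σ mᵢcᵢTᵢ = 62.3316×47.5 + 70.7616×153.7 + 29.5012×31.3 = 14760
T = 14760 / 162.5944 = 90.78 °C

T_f = 90.8 °C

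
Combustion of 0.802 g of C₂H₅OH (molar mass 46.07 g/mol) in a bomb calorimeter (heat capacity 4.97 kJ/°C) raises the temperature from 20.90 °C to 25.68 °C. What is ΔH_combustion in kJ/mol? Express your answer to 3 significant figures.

ΔH = -1360 kJ/mol

ΔT = 25.68 − 20.90 = 4.78 °C
q_cal = C_cal × ΔT = 4.97 × 4.78 = 23.7566 kJ
n = 0.802 / 46.07 = 0.01741 mol
q_rxn = −q_cal = -23.7566 kJ
ΔH = -23.7566 / 0.01741 = -1364.5 kJ/mol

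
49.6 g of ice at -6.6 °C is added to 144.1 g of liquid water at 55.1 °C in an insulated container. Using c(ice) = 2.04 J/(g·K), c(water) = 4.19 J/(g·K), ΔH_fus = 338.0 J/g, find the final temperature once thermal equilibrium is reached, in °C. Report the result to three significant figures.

T_f = 19.5 °C

Heat to bring ice to 0 °C and melt it: q₁ = 49.6×2.04×6.6 + 49.6×338.0 = 17433 J
Heat the water can supply cooling to 0 °C: 144.1×4.19×55.1 = 33268.2 J > q₁, so all ice melts.
Energy balance: 144.1×4.19×(55.1 − T) = 17433 + 49.6×4.19×(T − 0)
603.779(55.1 − T) = 17433 + 207.824 T
33268.2 − 17433 = 811.603 T
T = 15835.2 / 811.603 = 19.51 °C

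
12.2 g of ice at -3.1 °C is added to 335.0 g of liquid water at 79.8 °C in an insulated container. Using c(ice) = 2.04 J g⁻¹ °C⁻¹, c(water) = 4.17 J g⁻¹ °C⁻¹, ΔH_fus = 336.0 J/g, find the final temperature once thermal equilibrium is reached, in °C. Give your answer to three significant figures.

Heat to bring ice to 0 °C and melt it: q₁ = 12.2×2.04×3.1 + 12.2×336.0 = 4176.4 J
Heat the water can supply cooling to 0 °C: 335.0×4.17×79.8 = 111477 J > q₁, so all ice melts.
Energy balance: 335.0×4.17×(79.8 − T) = 4176.4 + 12.2×4.17×(T − 0)
1396.95(79.8 − T) = 4176.4 + 50.874 T
111477 − 4176.4 = 1447.824 T
T = 107300.6 / 1447.824 = 74.11 °C

T_f = 74.1 °C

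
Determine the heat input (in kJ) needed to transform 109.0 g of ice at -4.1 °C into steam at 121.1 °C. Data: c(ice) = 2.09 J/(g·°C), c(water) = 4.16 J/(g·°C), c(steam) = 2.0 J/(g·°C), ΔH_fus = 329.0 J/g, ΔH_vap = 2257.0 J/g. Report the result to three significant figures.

q1 (heat ice -4.1→0.0 °C): 109.0 × 2.09 × 4.1 = 934 J
q2 (melt at 0 °C): 109.0 × 329.0 = 35861 J
q3 (heat water 0.0→100.0 °C): 109.0 × 4.16 × 100.0 = 45344 J
q4 (vaporize at 100 °C): 109.0 × 2257.0 = 246013 J
q5 (heat steam 100.0→121.1 °C): 109.0 × 2.0 × 21.1 = 4600 J
Total: 934 + 35861 + 45344 + 246013 + 4600 = 332752 J = 333 kJ

q = 333 kJ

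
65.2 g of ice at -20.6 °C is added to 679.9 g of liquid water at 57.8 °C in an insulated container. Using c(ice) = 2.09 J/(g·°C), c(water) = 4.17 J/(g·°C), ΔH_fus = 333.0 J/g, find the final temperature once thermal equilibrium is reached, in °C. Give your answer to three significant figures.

Heat to bring ice to 0 °C and melt it: q₁ = 65.2×2.09×20.6 + 65.2×333.0 = 24519 J
Heat the water can supply cooling to 0 °C: 679.9×4.17×57.8 = 163874 J > q₁, so all ice melts.
Energy balance: 679.9×4.17×(57.8 − T) = 24519 + 65.2×4.17×(T − 0)
2835.183(57.8 − T) = 24519 + 271.884 T
163874 − 24519 = 3107.067 T
T = 139355 / 3107.067 = 44.85 °C

T_f = 44.9 °C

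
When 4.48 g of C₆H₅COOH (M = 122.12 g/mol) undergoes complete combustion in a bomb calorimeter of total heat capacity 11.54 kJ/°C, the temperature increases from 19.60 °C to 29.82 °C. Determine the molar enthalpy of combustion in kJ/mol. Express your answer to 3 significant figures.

ΔT = 29.82 − 19.60 = 10.22 °C
q_cal = C_cal × ΔT = 11.54 × 10.22 = 117.9388 kJ
n = 4.48 / 122.12 = 0.03669 mol
q_rxn = −q_cal = -117.9388 kJ
ΔH = -117.9388 / 0.03669 = -3214 kJ/mol

ΔH = -3210 kJ/mol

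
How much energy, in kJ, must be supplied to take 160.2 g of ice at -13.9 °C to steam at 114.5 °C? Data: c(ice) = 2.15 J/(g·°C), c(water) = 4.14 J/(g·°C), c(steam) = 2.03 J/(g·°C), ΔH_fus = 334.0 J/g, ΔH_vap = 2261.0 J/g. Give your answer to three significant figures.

q = 492 kJ

q1 (heat ice -13.9→0.0 °C): 160.2 × 2.15 × 13.9 = 4788 J
q2 (melt at 0 °C): 160.2 × 334.0 = 53507 J
q3 (heat water 0.0→100.0 °C): 160.2 × 4.14 × 100.0 = 66323 J
q4 (vaporize at 100 °C): 160.2 × 2261.0 = 362212 J
q5 (heat steam 100.0→114.5 °C): 160.2 × 2.03 × 14.5 = 4715 J
Total: 4788 + 53507 + 66323 + 362212 + 4715 = 491545 J = 492 kJ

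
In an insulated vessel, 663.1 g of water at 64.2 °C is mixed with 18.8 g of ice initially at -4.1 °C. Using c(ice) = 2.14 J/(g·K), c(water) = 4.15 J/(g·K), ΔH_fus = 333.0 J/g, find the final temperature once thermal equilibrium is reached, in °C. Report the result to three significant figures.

Heat to bring ice to 0 °C and melt it: q₁ = 18.8×2.14×4.1 + 18.8×333.0 = 6425.4 J
Heat the water can supply cooling to 0 °C: 663.1×4.15×64.2 = 176670 J > q₁, so all ice melts.
Energy balance: 663.1×4.15×(64.2 − T) = 6425.4 + 18.8×4.15×(T − 0)
2751.865(64.2 − T) = 6425.4 + 78.02 T
176670 − 6425.4 = 2829.885 T
T = 170244.6 / 2829.885 = 60.16 °C

T_f = 60.2 °C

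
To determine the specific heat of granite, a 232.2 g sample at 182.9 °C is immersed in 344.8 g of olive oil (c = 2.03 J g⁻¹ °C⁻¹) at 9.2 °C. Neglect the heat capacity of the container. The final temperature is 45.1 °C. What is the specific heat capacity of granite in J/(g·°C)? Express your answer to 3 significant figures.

q_gained = (344.8 × 2.03) × (45.1 − 9.2) = 25130 J
q_lost = 232.2 × c × (182.9 − 45.1) = 31997.16 c
Set equal: c = 25130 / 31997.16 = 0.785 J/(g·°C)

c = 0.785 J/(g·°C)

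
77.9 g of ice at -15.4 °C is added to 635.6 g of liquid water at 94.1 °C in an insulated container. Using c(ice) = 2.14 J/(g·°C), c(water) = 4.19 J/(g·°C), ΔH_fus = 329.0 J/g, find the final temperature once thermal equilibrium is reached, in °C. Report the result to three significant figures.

T_f = 74.4 °C

Heat to bring ice to 0 °C and melt it: q₁ = 77.9×2.14×15.4 + 77.9×329.0 = 28196 J
Heat the water can supply cooling to 0 °C: 635.6×4.19×94.1 = 250604 J > q₁, so all ice melts.
Energy balance: 635.6×4.19×(94.1 − T) = 28196 + 77.9×4.19×(T − 0)
2663.164(94.1 − T) = 28196 + 326.401 T
250604 − 28196 = 2989.565 T
T = 222408 / 2989.565 = 74.39 °C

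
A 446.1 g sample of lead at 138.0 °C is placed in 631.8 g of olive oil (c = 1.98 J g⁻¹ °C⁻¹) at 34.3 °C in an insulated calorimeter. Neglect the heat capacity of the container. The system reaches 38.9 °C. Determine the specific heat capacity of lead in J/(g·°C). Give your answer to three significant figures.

c = 0.130 J/(g·°C)

q_gained = (631.8 × 1.98) × (38.9 − 34.3) = 5754 J
q_lost = 446.1 × c × (138.0 − 38.9) = 44208.51 c
Set equal: c = 5754 / 44208.51 = 0.130 J/(g·°C)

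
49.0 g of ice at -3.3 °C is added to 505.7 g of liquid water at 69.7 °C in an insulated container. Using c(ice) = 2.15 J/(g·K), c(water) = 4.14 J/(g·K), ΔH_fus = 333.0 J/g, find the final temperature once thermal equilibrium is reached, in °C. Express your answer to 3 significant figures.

Heat to bring ice to 0 °C and melt it: q₁ = 49.0×2.15×3.3 + 49.0×333.0 = 16665 J
Heat the water can supply cooling to 0 °C: 505.7×4.14×69.7 = 145924 J > q₁, so all ice melts.
Energy balance: 505.7×4.14×(69.7 − T) = 16665 + 49.0×4.14×(T − 0)
2093.598(69.7 − T) = 16665 + 202.86 T
145924 − 16665 = 2296.458 T
T = 129259 / 2296.458 = 56.29 °C

T_f = 56.3 °C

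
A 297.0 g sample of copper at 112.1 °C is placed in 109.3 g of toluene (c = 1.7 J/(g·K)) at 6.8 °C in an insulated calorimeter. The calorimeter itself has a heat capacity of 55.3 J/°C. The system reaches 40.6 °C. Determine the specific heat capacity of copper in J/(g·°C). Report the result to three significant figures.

q_gained = (109.3 × 1.7 + 55.3) × (40.6 − 6.8) = 8150 J
q_lost = 297.0 × c × (112.1 − 40.6) = 21235.5 c
Set equal: c = 8150 / 21235.5 = 0.384 J/(g·°C)

c = 0.384 J/(g·°C)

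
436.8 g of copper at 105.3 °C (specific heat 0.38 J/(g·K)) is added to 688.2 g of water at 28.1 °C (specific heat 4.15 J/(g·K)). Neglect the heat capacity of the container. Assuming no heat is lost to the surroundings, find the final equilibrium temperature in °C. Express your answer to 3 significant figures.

T_f = 32.3 °C

Heat lost by copper = heat gained by water.
(436.8)(0.38)(105.3 − T) = (688.2)(4.15)(T − 28.1)
165.984 (105.3 − T) = 2856.03 (T − 28.1)
17478 − 165.984 T = 2856.03 T − 80254
97732 = 3022.014 T
T = 32.34 °C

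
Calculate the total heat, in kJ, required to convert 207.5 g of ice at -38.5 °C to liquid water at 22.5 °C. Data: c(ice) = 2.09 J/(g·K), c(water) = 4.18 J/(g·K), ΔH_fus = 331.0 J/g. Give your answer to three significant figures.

q = 105 kJ

q1 (heat ice -38.5→0.0 °C): 207.5 × 2.09 × 38.5 = 16696 J
q2 (melt at 0 °C): 207.5 × 331.0 = 68683 J
q3 (heat water 0.0→22.5 °C): 207.5 × 4.18 × 22.5 = 19515 J
Total: 16696 + 68683 + 19515 = 104894 J = 105 kJ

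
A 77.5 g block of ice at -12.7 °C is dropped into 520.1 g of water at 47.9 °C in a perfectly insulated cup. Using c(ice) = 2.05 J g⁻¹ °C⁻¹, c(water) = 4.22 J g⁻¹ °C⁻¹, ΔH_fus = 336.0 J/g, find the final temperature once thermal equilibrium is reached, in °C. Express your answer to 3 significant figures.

T_f = 30.6 °C

Heat to bring ice to 0 °C and melt it: q₁ = 77.5×2.05×12.7 + 77.5×336.0 = 28058 J
Heat the water can supply cooling to 0 °C: 520.1×4.22×47.9 = 105132 J > q₁, so all ice melts.
Energy balance: 520.1×4.22×(47.9 − T) = 28058 + 77.5×4.22×(T − 0)
2194.822(47.9 − T) = 28058 + 327.05 T
105132 − 28058 = 2521.872 T
T = 77074 / 2521.872 = 30.56 °C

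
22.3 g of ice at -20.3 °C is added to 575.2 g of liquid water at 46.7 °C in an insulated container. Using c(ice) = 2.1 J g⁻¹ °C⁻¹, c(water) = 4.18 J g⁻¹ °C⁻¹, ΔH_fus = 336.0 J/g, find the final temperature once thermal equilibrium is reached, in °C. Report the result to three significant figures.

T_f = 41.6 °C

Heat to bring ice to 0 °C and melt it: q₁ = 22.3×2.1×20.3 + 22.3×336.0 = 8443.4 J
Heat the water can supply cooling to 0 °C: 575.2×4.18×46.7 = 112282 J > q₁, so all ice melts.
Energy balance: 575.2×4.18×(46.7 − T) = 8443.4 + 22.3×4.18×(T − 0)
2404.336(46.7 − T) = 8443.4 + 93.214 T
112282 − 8443.4 = 2497.550 T
T = 103838.6 / 2497.550 = 41.58 °C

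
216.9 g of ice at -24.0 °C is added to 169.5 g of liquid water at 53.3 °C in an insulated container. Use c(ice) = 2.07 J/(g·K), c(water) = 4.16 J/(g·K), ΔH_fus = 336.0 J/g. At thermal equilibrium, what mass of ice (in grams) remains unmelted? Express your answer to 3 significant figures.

Heat to warm all ice to 0 °C: 216.9×2.07×24.0 = 10776 J
Heat released by water cooling to 0 °C: 169.5×4.16×53.3 = 37583 J
37583 J < 10776 + 216.9×336.0 = 83654.4 J, so not all ice melts; final T = 0 °C.
Heat left for melting: 37583 − 10776 = 26807 J
Mass melted = 26807 / 336.0 = 79.78 g
Ice remaining = 216.9 − 79.78 = 137.12 g

m_ice remaining = 137 g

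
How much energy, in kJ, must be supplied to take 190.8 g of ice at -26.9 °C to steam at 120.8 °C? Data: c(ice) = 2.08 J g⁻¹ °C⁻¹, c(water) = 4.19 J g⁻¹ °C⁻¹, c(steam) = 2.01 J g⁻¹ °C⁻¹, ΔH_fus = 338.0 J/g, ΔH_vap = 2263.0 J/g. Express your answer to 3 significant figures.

q = 595 kJ

q1 (heat ice -26.9→0.0 °C): 190.8 × 2.08 × 26.9 = 10676 J
q2 (melt at 0 °C): 190.8 × 338.0 = 64490 J
q3 (heat water 0.0→100.0 °C): 190.8 × 4.19 × 100.0 = 79945 J
q4 (vaporize at 100 °C): 190.8 × 2263.0 = 431780 J
q5 (heat steam 100.0→120.8 °C): 190.8 × 2.01 × 20.8 = 7977 J
Total: 10676 + 64490 + 79945 + 431780 + 7977 = 594868 J = 595 kJ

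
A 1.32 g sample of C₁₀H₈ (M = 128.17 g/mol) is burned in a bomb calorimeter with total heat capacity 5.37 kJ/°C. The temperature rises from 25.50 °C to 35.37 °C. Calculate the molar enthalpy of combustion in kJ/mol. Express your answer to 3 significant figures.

ΔT = 35.37 − 25.50 = 9.87 °C
q_cal = C_cal × ΔT = 5.37 × 9.87 = 53.0019 kJ
n = 1.32 / 128.17 = 0.01030 mol
q_rxn = −q_cal = -53.0019 kJ
ΔH = -53.0019 / 0.01030 = -5146 kJ/mol

ΔH = -5150 kJ/mol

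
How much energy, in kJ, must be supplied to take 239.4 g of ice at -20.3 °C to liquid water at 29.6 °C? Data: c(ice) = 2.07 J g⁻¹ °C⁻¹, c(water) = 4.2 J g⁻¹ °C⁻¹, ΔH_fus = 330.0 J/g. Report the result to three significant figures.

q = 119 kJ

q1 (heat ice -20.3→0.0 °C): 239.4 × 2.07 × 20.3 = 10060 J
q2 (melt at 0 °C): 239.4 × 330.0 = 79002 J
q3 (heat water 0.0→29.6 °C): 239.4 × 4.2 × 29.6 = 29762 J
Total: 10060 + 79002 + 29762 = 118824 J = 119 kJ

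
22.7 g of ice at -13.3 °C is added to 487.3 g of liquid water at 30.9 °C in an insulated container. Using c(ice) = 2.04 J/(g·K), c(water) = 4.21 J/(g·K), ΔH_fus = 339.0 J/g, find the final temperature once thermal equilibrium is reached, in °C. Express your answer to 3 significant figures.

Heat to bring ice to 0 °C and melt it: q₁ = 22.7×2.04×13.3 + 22.7×339.0 = 8311.2 J
Heat the water can supply cooling to 0 °C: 487.3×4.21×30.9 = 63392.4 J > q₁, so all ice melts.
Energy balance: 487.3×4.21×(30.9 − T) = 8311.2 + 22.7×4.21×(T − 0)
2051.533(30.9 − T) = 8311.2 + 95.567 T
63392.4 − 8311.2 = 2147.100 T
T = 55081.2 / 2147.100 = 25.65 °C

T_f = 25.7 °C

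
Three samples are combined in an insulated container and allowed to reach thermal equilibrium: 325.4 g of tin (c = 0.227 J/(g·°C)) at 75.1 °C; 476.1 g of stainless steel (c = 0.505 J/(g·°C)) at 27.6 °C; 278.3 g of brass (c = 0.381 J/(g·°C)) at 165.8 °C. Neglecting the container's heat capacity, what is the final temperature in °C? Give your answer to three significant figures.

T_f = 70.8 °C

Σ mᵢcᵢ(T − Tᵢ) = 0  ⇒  T = Σ mᵢcᵢTᵢ / Σ mᵢcᵢ
Σ mᵢcᵢ = 325.4×0.227 + 476.1×0.505 + 278.3×0.381 = 420.3286
Σ mᵢcᵢTᵢ = 73.8658×75.1 + 240.4305×27.6 + 106.0323×165.8 = 29763
T = 29763 / 420.3286 = 70.81 °C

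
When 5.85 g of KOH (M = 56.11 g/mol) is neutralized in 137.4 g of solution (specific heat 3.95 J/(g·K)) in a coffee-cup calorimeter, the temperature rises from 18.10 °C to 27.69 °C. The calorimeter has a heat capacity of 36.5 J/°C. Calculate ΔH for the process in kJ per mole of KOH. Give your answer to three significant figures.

ΔH = -53.3 kJ/mol

|ΔT| = |27.69 − 18.10| = 9.59 °C
|q_surr| = (137.4 × 3.95 + 36.5) × 9.59 = 579.23 × 9.59 = 5555 J
n(KOH) = 5.85 / 56.11 = 0.1043 mol
Temperature rose, so q_rxn = −|q_surr| = -5.555 kJ
ΔH = q_rxn / n = -53.26 kJ/mol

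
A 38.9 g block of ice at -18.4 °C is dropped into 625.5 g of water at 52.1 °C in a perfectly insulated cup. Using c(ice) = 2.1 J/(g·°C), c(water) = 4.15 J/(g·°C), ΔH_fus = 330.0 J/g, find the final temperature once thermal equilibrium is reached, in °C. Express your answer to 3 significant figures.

Heat to bring ice to 0 °C and melt it: q₁ = 38.9×2.1×18.4 + 38.9×330.0 = 14340 J
Heat the water can supply cooling to 0 °C: 625.5×4.15×52.1 = 135242 J > q₁, so all ice melts.
Energy balance: 625.5×4.15×(52.1 − T) = 14340 + 38.9×4.15×(T − 0)
2595.825(52.1 − T) = 14340 + 161.435 T
135242 − 14340 = 2757.260 T
T = 120902 / 2757.260 = 43.849 °C

T_f = 43.8 °C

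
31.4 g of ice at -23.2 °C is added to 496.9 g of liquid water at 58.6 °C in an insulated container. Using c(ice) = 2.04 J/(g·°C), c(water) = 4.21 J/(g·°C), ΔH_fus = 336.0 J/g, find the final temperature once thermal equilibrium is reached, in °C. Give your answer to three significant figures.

T_f = 49.7 °C

Heat to bring ice to 0 °C and melt it: q₁ = 31.4×2.04×23.2 + 31.4×336.0 = 12036 J
Heat the water can supply cooling to 0 °C: 496.9×4.21×58.6 = 122588 J > q₁, so all ice melts.
Energy balance: 496.9×4.21×(58.6 − T) = 12036 + 31.4×4.21×(T − 0)
2091.949(58.6 − T) = 12036 + 132.194 T
122588 − 12036 = 2224.143 T
T = 110552 / 2224.143 = 49.71 °C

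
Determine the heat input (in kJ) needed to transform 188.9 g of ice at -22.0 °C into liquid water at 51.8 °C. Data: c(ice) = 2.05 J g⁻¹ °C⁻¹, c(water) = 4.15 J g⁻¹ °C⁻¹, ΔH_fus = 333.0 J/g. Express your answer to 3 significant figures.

q1 (heat ice -22.0→0.0 °C): 188.9 × 2.05 × 22.0 = 8519 J
q2 (melt at 0 °C): 188.9 × 333.0 = 62904 J
q3 (heat water 0.0→51.8 °C): 188.9 × 4.15 × 51.8 = 40608 J
Total: 8519 + 62904 + 40608 = 112031 J = 112 kJ

q = 112 kJ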